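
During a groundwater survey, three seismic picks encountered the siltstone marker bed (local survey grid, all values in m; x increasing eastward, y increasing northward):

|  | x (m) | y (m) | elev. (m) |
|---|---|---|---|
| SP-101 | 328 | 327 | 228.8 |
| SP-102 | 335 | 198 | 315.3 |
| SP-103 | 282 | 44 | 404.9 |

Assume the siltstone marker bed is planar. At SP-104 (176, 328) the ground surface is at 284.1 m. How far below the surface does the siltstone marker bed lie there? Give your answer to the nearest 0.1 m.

Two edge vectors: SP-101→SP-102 = (7, -129, 86.5), SP-101→SP-103 = (-46, -283, 176.1).
Normal n = (SP-101→SP-102) × (SP-101→SP-103) = (1762.6, -5211.7, -7915).
So ∂z/∂x = −n_x/n_z = 0.22269 and ∂z/∂y = −n_y/n_z = −0.65846.
Intercept c from SP-101: 228.8 − 73.04 + 215.32 = 371.07.
At (176, 328): z_contact = 39.19 − 215.97 + 371.07 = 194.29 m.
Depth below ground = 284.1 − 194.29 = 89.8 m.

89.8 m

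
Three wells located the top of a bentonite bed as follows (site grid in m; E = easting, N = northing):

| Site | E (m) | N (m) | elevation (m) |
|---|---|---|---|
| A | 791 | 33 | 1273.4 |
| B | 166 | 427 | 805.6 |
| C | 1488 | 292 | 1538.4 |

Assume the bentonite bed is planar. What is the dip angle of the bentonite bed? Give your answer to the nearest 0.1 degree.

32.4°

Let the plane be z = a·E + b·N + c.
B−A: −625a + 394b = −467.8;  C−A: 697a + 259b = 265.
Solving gives a = 0.51678, b = −0.36755.
Gradient magnitude |∇z| = √(a² + b²) = √(0.26706 + 0.13509) = 0.63415.
True dip = arctan(0.63415) = 32.4°, dipping toward NW (azimuth ≈ 305°).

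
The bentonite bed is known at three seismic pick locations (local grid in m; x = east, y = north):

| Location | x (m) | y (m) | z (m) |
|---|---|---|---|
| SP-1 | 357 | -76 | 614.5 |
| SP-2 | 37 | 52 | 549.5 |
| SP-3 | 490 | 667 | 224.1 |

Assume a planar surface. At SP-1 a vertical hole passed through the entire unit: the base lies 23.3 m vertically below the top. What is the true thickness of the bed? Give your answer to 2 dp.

20.64 m

Two edge vectors: SP-1→SP-2 = (-320, 128, -65), SP-1→SP-3 = (133, 743, -390.4).
Normal n = (SP-1→SP-2) × (SP-1→SP-3) = (-1676.2, -133573, -254784).
So ∂z/∂x = −n_x/n_z = −0.00658 and ∂z/∂y = −n_y/n_z = −0.52426.
|∇z| = √(a²+b²) = 0.52430, so dip δ = arctan(0.52430) = 27.67°.
True thickness = vertical thickness × cos δ = 23.3 × cos 27.67° = 20.64 m.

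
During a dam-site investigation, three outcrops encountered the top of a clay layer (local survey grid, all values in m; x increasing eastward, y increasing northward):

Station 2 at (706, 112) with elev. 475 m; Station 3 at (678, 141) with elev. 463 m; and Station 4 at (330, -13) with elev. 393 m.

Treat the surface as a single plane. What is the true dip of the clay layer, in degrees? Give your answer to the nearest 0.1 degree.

17.2°

Let the plane be z = a·x + b·y + c.
Station 3−Station 2: −28a + 29b = −12;  Station 4−Station 2: −376a − 125b = −82.
Solving gives a = 0.26923, b = −0.15385.
Gradient magnitude |∇z| = √(a² + b²) = √(0.07249 + 0.02367) = 0.31009.
True dip = arctan(0.31009) = 17.2°, dipping toward WNW (azimuth ≈ 300°).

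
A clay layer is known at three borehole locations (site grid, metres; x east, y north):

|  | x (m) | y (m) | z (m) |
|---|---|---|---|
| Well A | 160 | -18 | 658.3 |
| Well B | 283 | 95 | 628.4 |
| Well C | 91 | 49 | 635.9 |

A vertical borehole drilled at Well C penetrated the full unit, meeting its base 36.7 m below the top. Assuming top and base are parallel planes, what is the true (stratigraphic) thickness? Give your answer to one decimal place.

35.1 m

Two edge vectors: Well A→Well B = (123, 113, -29.9), Well A→Well C = (-69, 67, -22.4).
Normal n = (Well A→Well B) × (Well A→Well C) = (-527.9, 4818.3, 16038).
So ∂z/∂x = −n_x/n_z = 0.03292 and ∂z/∂y = −n_y/n_z = −0.30043.
|∇z| = √(a²+b²) = 0.30223, so dip δ = arctan(0.30223) = 16.82°.
True thickness = vertical thickness × cos δ = 36.7 × cos 16.82° = 35.1 m.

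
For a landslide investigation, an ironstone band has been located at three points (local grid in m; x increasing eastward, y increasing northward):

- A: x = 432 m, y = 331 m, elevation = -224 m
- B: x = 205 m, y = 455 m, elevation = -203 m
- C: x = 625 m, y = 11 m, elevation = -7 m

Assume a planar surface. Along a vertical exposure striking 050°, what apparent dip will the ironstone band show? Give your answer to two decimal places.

50.94°

Let the plane be z = a·x + b·y + c.
B−A: −227a + 124b = 21;  C−A: 193a − 320b = 217.
Solving gives a = −0.69040, b = −1.09452.
Unit vector along 050° is (sin 50°, cos 50°) = (0.7660, 0.6428).
Slope in that direction = a·(0.7660) + b·(0.6428) = −1.23242.
Apparent dip = arctan|1.23242| = 50.94° (true dip is 52.3°, so apparent ≤ true as expected).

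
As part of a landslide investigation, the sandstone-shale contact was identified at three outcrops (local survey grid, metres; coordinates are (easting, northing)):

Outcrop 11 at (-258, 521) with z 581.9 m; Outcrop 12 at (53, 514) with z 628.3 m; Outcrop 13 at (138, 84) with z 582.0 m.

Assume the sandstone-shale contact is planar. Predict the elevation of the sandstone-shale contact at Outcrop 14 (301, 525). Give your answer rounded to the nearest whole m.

668 m

Let the plane be z = a·E + b·N + c.
Outcrop 12−Outcrop 11: 311a − 7b = 46.4;  Outcrop 13−Outcrop 11: 396a − 437b = 0.1.
Solving gives a = 0.15230, b = 0.13778.
Then c = 581.9 − a·-258 − b·521 = 549.41.
At (301, 525): z = 45.8 + 72.3 + 549.41 = 667.6 m.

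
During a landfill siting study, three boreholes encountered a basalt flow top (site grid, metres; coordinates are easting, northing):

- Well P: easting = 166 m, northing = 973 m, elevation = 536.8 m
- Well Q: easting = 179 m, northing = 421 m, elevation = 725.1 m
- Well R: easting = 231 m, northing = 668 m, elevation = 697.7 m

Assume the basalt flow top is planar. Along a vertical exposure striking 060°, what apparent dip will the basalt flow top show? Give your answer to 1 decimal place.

34.7°

Let the plane be z = a·easting + b·northing + c.
Well Q−Well P: 13a − 552b = 188.3;  Well R−Well P: 65a − 305b = 160.9.
Solving gives a = 0.98340, b = −0.31796.
Unit vector along 060° is (sin 60°, cos 60°) = (0.8660, 0.5000).
Slope in that direction = a·(0.8660) + b·(0.5000) = 0.69267.
Apparent dip = arctan|0.69267| = 34.7° (true dip is 45.9°, so apparent ≤ true as expected).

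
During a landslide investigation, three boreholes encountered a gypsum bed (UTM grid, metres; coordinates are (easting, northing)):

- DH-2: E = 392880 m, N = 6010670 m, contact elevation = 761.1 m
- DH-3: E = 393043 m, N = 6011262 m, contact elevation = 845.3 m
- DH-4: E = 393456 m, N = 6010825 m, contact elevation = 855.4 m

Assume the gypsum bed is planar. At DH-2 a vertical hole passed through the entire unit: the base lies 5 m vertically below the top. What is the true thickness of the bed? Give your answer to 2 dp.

Let the plane be z = a·E + b·N + c.
DH-3−DH-2: 163a + 592b = 84.2;  DH-4−DH-2: 576a + 155b = 94.3.
Solving gives a = 0.13548, b = 0.10493.
|∇z| = √(a²+b²) = 0.17136, so dip δ = arctan(0.17136) = 9.72°.
True thickness = vertical thickness × cos δ = 5 × cos 9.72° = 4.93 m.

4.93 m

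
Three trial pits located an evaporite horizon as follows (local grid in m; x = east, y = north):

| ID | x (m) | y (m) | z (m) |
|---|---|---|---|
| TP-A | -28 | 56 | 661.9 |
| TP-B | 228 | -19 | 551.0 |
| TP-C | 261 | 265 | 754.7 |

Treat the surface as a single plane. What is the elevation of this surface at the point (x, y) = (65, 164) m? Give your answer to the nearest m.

722 m

Let the plane be z = a·x + b·y + c.
TP-B−TP-A: 256a − 75b = −110.9;  TP-C−TP-A: 289a + 209b = 92.8.
Solving gives a = −0.21573, b = 0.74232.
Then c = 661.9 − a·-28 − b·56 = 614.29.
At (65, 164): z = −14.0 + 121.7 + 614.29 = 722.0 m.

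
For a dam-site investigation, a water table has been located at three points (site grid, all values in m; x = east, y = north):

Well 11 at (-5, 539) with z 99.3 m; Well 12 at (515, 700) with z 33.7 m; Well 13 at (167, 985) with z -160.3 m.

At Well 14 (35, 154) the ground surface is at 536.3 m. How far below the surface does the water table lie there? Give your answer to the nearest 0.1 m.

Two edge vectors: Well 11→Well 12 = (520, 161, -65.6), Well 11→Well 13 = (172, 446, -259.6).
Normal n = (Well 11→Well 12) × (Well 11→Well 13) = (-12538, 123708.8, 204228).
So ∂z/∂x = −n_x/n_z = 0.06139 and ∂z/∂y = −n_y/n_z = −0.60574.
Intercept c from Well 11: 99.3 + 0.31 + 326.49 = 426.10.
At (35, 154): z_contact = 2.15 − 93.28 + 426.10 = 334.97 m.
Depth below ground = 536.3 − 334.97 = 201.3 m.

201.3 m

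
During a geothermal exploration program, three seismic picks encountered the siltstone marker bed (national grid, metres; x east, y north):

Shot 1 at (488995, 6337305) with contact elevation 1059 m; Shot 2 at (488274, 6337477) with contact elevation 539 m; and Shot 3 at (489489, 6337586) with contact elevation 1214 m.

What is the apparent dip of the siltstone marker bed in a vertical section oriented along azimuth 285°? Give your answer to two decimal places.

35.41°

Let the plane be z = a·x + b·y + c.
Shot 2−Shot 1: −721a + 172b = −520;  Shot 3−Shot 1: 494a + 281b = 155.
Solving gives a = 0.60083, b = −0.50466.
Unit vector along 285° is (sin 285°, cos 285°) = (-0.9659, 0.2588).
Slope in that direction = a·(-0.9659) + b·(0.2588) = −0.71097.
Apparent dip = arctan|0.71097| = 35.41° (true dip is 38.1°, so apparent ≤ true as expected).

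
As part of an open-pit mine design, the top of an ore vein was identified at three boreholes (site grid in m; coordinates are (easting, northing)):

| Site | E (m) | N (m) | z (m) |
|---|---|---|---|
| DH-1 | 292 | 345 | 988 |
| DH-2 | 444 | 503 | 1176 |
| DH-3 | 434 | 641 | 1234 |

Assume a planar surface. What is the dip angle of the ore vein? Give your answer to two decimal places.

Two edge vectors: DH-1→DH-2 = (152, 158, 188), DH-1→DH-3 = (142, 296, 246).
Normal n = (DH-1→DH-2) × (DH-1→DH-3) = (-16780, -10696, 22556).
So ∂z/∂E = −n_x/n_z = 0.74393 and ∂z/∂N = −n_y/n_z = 0.47420.
Gradient magnitude |∇z| = √(a² + b²) = √(0.55343 + 0.22486) = 0.88221.
True dip = arctan(0.88221) = 41.42°, dipping toward WSW (azimuth ≈ 237°).

41.42°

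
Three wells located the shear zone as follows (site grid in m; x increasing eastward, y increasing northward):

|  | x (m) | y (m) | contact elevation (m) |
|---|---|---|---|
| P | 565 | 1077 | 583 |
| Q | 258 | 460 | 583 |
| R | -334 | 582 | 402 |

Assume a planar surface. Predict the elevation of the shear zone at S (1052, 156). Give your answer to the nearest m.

845 m

Two edge vectors: P→Q = (-307, -617, 0), P→R = (-899, -495, -181).
Normal n = (P→Q) × (P→R) = (111677, -55567, -402718).
So ∂z/∂x = −n_x/n_z = 0.27731 and ∂z/∂y = −n_y/n_z = −0.13798.
Intercept c from P: 583 − 156.68 + 148.60 = 574.93.
At (1052, 156): z = 291.7 − 21.5 + 574.93 = 845.1 m.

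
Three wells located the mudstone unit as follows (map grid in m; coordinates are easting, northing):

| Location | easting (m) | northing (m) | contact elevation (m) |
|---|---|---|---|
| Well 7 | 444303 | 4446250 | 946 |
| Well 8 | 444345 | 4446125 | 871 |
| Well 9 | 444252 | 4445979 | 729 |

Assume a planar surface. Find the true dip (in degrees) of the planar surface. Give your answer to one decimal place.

Let the plane be z = a·easting + b·northing + c.
Well 8−Well 7: 42a − 125b = −75;  Well 9−Well 7: −51a − 271b = −217.
Solving gives a = 0.38295, b = 0.72867.
Gradient magnitude |∇z| = √(a² + b²) = √(0.14665 + 0.53096) = 0.82317.
True dip = arctan(0.82317) = 39.5°, dipping toward SSW (azimuth ≈ 208°).

39.5°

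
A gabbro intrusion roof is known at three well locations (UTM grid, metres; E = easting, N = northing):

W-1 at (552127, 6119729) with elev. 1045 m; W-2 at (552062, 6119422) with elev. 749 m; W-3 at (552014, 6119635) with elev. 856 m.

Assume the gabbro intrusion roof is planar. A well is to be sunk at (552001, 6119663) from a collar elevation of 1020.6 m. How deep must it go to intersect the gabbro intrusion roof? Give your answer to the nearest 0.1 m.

Let the plane be z = a·E + b·N + c.
W-2−W-1: −65a − 307b = −296;  W-3−W-1: −113a − 94b = −189.
Solving gives a = 1.056611035, b = 0.740456947.
Then c = 1045 − a·552127 − b·6119729 = −5113734.33.
At (552001, 6119663): z_contact = 583250.35 + 4531346.98 − 5113734.33 = 863.00 m.
Depth below ground = 1020.6 − 863.00 = 157.6 m.

157.6 m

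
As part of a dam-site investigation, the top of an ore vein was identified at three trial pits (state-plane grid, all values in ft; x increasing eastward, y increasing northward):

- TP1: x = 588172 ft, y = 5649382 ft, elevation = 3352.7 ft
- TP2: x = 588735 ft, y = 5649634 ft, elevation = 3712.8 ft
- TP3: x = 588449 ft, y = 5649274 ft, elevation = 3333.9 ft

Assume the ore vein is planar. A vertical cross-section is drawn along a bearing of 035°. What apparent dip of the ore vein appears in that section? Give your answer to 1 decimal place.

Let the plane be z = a·x + b·y + c.
TP2−TP1: 563a + 252b = 360.1;  TP3−TP1: 277a − 108b = −18.8.
Solving gives a = 0.26149, b = 0.84476.
Unit vector along 035° is (sin 35°, cos 35°) = (0.5736, 0.8192).
Slope in that direction = a·(0.5736) + b·(0.8192) = 0.84197.
Apparent dip = arctan|0.84197| = 40.1° (true dip is 41.5°, so apparent ≤ true as expected).

40.1°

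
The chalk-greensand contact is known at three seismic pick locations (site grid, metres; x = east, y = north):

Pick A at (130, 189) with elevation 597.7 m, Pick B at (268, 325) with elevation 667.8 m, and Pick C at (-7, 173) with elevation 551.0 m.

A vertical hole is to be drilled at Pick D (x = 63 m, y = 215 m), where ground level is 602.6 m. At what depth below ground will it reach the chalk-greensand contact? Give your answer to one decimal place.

21.2 m

Two edge vectors: Pick A→Pick B = (138, 136, 70.1), Pick A→Pick C = (-137, -16, -46.7).
Normal n = (Pick A→Pick B) × (Pick A→Pick C) = (-5229.6, -3159.1, 16424).
So ∂z/∂x = −n_x/n_z = 0.31841 and ∂z/∂y = −n_y/n_z = 0.19235.
Intercept c from Pick A: 597.7 − 41.39 − 36.35 = 519.95.
At (63, 215): z_contact = 20.06 + 41.35 + 519.95 = 581.37 m.
Depth below ground = 602.6 − 581.37 = 21.2 m.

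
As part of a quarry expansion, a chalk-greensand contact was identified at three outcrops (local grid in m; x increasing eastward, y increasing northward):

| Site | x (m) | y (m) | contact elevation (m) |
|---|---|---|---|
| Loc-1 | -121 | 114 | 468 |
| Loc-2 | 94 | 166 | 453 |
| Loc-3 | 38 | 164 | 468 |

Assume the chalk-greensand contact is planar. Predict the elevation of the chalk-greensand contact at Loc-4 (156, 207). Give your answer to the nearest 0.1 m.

473.7 m

Let the plane be z = a·x + b·y + c.
Loc-2−Loc-1: 215a + 52b = −15;  Loc-3−Loc-1: 159a + 50b = 0.
Solving gives a = −0.30218, b = 0.96092.
Then c = 468 − a·-121 − b·114 = 321.89.
At (156, 207): z = −47.1 + 198.9 + 321.89 = 473.7 m.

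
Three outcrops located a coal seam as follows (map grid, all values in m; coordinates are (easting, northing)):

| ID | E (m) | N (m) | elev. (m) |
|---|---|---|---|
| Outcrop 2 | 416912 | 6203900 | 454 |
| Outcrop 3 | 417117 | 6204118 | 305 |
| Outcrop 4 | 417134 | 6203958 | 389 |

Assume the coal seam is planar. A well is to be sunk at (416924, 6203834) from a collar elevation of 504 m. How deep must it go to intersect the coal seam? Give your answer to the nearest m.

16 m

Two edge vectors: Outcrop 2→Outcrop 3 = (205, 218, -149), Outcrop 2→Outcrop 4 = (222, 58, -65).
Normal n = (Outcrop 2→Outcrop 3) × (Outcrop 2→Outcrop 4) = (-5528, -19753, -36506).
So ∂z/∂E = −n_x/n_z = −0.15142716 and ∂z/∂N = −n_y/n_z = −0.54108914.
Intercept c from Outcrop 2: 454 + 63131.80 + 3356862.89 = 3420448.69.
At (416924, 6203834): z_contact = −63133.6 − 3356827.2 + 3420448.69 = 487.9 m.
Depth below ground = 504 − 487.9 = 16 m.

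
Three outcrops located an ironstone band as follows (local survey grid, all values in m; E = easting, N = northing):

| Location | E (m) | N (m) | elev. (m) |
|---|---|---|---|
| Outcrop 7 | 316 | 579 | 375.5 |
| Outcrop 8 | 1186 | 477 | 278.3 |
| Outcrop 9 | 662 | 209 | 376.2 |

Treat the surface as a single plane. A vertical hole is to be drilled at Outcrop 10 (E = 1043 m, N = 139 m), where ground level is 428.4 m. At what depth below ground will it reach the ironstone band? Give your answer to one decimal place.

Let the plane be z = a·E + b·N + c.
Outcrop 8−Outcrop 7: 870a − 102b = −97.2;  Outcrop 9−Outcrop 7: 346a − 370b = 0.7.
Solving gives a = −0.125731, b = −0.119467.
Then c = 375.5 − a·316 − b·579 = 484.40.
At (1043, 139): z_contact = −131.14 − 16.61 + 484.40 = 336.66 m.
Depth below ground = 428.4 − 336.66 = 91.7 m.

91.7 m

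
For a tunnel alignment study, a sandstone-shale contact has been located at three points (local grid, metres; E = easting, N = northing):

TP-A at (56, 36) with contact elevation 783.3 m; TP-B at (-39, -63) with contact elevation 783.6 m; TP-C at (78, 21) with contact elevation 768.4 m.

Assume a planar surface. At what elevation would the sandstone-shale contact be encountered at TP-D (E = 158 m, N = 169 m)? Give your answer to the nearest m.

Two edge vectors: TP-A→TP-B = (-95, -99, 0.3), TP-A→TP-C = (22, -15, -14.9).
Normal n = (TP-A→TP-B) × (TP-A→TP-C) = (1479.6, -1408.9, 3603).
So ∂z/∂E = −n_x/n_z = −0.41066 and ∂z/∂N = −n_y/n_z = 0.39104.
Intercept c from TP-A: 783.3 + 23.00 − 14.08 = 792.22.
At (158, 169): z = −64.9 + 66.1 + 792.22 = 793.4 m.

793 m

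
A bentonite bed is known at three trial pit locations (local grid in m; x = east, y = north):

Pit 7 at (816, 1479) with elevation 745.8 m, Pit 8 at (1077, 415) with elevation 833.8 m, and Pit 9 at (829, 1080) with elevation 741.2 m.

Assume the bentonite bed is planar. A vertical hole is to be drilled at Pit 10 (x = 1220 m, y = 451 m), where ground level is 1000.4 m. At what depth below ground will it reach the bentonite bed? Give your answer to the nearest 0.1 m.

Two edge vectors: Pit 7→Pit 8 = (261, -1064, 88), Pit 7→Pit 9 = (13, -399, -4.6).
Normal n = (Pit 7→Pit 8) × (Pit 7→Pit 9) = (40006.4, 2344.6, -90307).
So ∂z/∂x = −n_x/n_z = 0.443004 and ∂z/∂y = −n_y/n_z = 0.025963.
Intercept c from Pit 7: 745.8 − 361.49 − 38.40 = 345.91.
At (1220, 451): z_contact = 540.47 + 11.71 + 345.91 = 898.08 m.
Depth below ground = 1000.4 − 898.08 = 102.3 m.

102.3 m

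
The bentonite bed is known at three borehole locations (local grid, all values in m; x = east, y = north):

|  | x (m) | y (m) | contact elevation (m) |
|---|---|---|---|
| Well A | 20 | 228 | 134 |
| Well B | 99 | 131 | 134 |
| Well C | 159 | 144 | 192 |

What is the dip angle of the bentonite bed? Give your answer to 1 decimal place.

46.7°

Two edge vectors: Well A→Well B = (79, -97, 0), Well A→Well C = (139, -84, 58).
Normal n = (Well A→Well B) × (Well A→Well C) = (-5626, -4582, 6847).
So ∂z/∂x = −n_x/n_z = 0.82167 and ∂z/∂y = −n_y/n_z = 0.66920.
Gradient magnitude |∇z| = √(a² + b²) = √(0.67515 + 0.44783) = 1.05970.
True dip = arctan(1.05970) = 46.7°, dipping toward SW (azimuth ≈ 231°).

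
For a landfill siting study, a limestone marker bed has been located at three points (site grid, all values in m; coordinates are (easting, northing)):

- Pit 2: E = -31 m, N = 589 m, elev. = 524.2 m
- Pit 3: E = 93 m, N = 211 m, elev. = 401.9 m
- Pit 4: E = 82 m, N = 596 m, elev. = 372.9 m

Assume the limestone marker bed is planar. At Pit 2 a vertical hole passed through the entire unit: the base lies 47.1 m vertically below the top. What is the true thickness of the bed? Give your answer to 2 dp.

28.21 m

Two edge vectors: Pit 2→Pit 3 = (124, -378, -122.3), Pit 2→Pit 4 = (113, 7, -151.3).
Normal n = (Pit 2→Pit 3) × (Pit 2→Pit 4) = (58047.5, 4941.3, 43582).
So ∂z/∂E = −n_x/n_z = −1.33191 and ∂z/∂N = −n_y/n_z = −0.11338.
|∇z| = √(a²+b²) = 1.33673, so dip δ = arctan(1.33673) = 53.20°.
True thickness = vertical thickness × cos δ = 47.1 × cos 53.20° = 28.21 m.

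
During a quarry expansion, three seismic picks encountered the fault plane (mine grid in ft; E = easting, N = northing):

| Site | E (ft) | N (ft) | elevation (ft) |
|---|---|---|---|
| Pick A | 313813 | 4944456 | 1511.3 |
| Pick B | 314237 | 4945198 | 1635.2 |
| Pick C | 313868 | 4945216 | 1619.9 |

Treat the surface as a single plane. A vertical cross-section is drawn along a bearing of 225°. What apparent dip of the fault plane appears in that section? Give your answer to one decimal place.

7.6°

Two edge vectors: Pick A→Pick B = (424, 742, 123.9), Pick A→Pick C = (55, 760, 108.6).
Normal n = (Pick A→Pick B) × (Pick A→Pick C) = (-13582.8, -39231.9, 281430).
So ∂z/∂E = −n_x/n_z = 0.04826 and ∂z/∂N = −n_y/n_z = 0.13940.
Unit vector along 225° is (sin 225°, cos 225°) = (-0.7071, -0.7071).
Slope in that direction = a·(-0.7071) + b·(-0.7071) = −0.13270.
Apparent dip = arctan|0.13270| = 7.6° (true dip is 8.4°, so apparent ≤ true as expected).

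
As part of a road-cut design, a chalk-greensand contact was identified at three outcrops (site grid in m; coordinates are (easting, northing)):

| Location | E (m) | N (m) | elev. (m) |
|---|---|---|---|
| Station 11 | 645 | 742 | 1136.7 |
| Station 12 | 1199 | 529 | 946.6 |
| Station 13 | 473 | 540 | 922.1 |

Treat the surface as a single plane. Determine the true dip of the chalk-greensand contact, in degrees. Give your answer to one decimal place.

Let the plane be z = a·E + b·N + c.
Station 12−Station 11: 554a − 213b = −190.1;  Station 13−Station 11: −172a − 202b = −214.6.
Solving gives a = 0.04921, b = 1.02048.
Gradient magnitude |∇z| = √(a² + b²) = √(0.00242 + 1.04137) = 1.02166.
True dip = arctan(1.02166) = 45.6°, dipping toward S (azimuth ≈ 183°).

45.6°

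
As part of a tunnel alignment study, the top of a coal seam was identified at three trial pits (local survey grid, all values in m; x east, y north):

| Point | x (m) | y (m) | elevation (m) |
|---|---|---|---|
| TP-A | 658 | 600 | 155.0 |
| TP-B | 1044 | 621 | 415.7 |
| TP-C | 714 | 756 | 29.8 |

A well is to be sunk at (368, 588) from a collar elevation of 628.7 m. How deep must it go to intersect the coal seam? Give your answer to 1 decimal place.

673.6 m

Let the plane be z = a·x + b·y + c.
TP-B−TP-A: 386a + 21b = 260.7;  TP-C−TP-A: 56a + 156b = −125.2.
Solving gives a = 0.733374, b = −1.065827.
Then c = 155 − a·658 − b·600 = 311.94.
At (368, 588): z_contact = 269.88 − 626.71 + 311.94 = -44.89 m.
Depth below ground = 628.7 − (-44.89) = 673.6 m.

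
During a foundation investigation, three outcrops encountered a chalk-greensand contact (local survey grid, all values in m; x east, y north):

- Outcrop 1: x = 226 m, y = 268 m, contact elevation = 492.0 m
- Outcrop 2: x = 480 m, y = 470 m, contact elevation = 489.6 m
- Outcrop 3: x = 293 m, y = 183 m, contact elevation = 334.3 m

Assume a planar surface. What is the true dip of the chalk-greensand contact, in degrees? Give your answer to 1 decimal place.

Let the plane be z = a·x + b·y + c.
Outcrop 2−Outcrop 1: 254a + 202b = −2.4;  Outcrop 3−Outcrop 1: 67a − 85b = −157.7.
Solving gives a = −0.91275, b = 1.13583.
Gradient magnitude |∇z| = √(a² + b²) = √(0.83311 + 1.29012) = 1.45713.
True dip = arctan(1.45713) = 55.5°, dipping toward SE (azimuth ≈ 141°).

55.5°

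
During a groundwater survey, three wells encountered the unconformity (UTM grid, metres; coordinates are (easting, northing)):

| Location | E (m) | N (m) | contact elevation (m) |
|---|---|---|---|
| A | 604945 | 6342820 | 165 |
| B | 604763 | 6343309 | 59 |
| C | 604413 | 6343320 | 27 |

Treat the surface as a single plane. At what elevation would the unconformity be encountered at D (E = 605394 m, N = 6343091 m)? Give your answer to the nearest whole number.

153 m

Let the plane be z = a·E + b·N + c.
B−A: −182a + 489b = −106;  C−A: −532a + 500b = −138.
Solving gives a = 0.08561733, b = −0.18490316.
Then c = 165 − a·604945 − b·6342820 = 1121178.70.
At (605394, 6343091): z = 51832.2 − 1172857.6 + 1121178.70 = 153.3 m.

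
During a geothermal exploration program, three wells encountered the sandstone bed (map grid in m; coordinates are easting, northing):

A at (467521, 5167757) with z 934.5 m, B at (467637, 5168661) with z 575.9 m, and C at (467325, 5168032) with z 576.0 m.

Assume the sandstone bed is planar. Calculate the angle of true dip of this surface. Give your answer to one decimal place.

50.3°

Two edge vectors: A→B = (116, 904, -358.6), A→C = (-196, 275, -358.5).
Normal n = (A→B) × (A→C) = (-225469, 111871.6, 209084).
So ∂z/∂easting = −n_x/n_z = 1.07837 and ∂z/∂northing = −n_y/n_z = −0.53506.
Gradient magnitude |∇z| = √(a² + b²) = √(1.16287 + 0.28628) = 1.20381.
True dip = arctan(1.20381) = 50.3°, dipping toward WNW (azimuth ≈ 296°).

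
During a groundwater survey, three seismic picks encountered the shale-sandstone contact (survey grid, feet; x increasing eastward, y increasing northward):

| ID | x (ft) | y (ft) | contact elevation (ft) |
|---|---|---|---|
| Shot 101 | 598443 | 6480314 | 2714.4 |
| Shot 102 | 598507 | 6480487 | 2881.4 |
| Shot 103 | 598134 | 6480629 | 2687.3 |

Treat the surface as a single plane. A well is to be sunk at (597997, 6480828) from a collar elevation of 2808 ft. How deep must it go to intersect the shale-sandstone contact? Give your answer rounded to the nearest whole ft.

93 ft

Let the plane be z = a·x + b·y + c.
Shot 102−Shot 101: 64a + 173b = 167;  Shot 103−Shot 101: −309a + 315b = −27.1.
Solving gives a = 0.77826181, b = 0.67740603.
Then c = 2714.4 − a·598443 − b·6480314 = −4852834.74.
At (597997, 6480828): z_contact = 465398.2 + 4390152.0 − 4852834.74 = 2715.5 ft.
Depth below ground = 2808 − 2715.5 = 93 ft.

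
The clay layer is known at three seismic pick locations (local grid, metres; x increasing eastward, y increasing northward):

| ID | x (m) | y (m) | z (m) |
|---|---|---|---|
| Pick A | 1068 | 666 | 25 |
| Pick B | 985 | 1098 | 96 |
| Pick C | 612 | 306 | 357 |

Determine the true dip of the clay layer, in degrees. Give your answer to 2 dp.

36.69°

Let the plane be z = a·x + b·y + c.
Pick B−Pick A: −83a + 432b = 71;  Pick C−Pick A: −456a − 360b = 332.
Solving gives a = −0.74484, b = 0.02125.
Gradient magnitude |∇z| = √(a² + b²) = √(0.55479 + 0.00045) = 0.74515.
True dip = arctan(0.74515) = 36.69°, dipping toward E (azimuth ≈ 092°).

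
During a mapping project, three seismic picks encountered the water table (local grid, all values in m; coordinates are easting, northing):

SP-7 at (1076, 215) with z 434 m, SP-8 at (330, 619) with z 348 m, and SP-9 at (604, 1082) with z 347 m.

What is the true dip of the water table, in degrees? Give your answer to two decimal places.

Two edge vectors: SP-7→SP-8 = (-746, 404, -86), SP-7→SP-9 = (-472, 867, -87).
Normal n = (SP-7→SP-8) × (SP-7→SP-9) = (39414, -24310, -456094).
So ∂z/∂easting = −n_x/n_z = 0.08642 and ∂z/∂northing = −n_y/n_z = −0.05330.
Gradient magnitude |∇z| = √(a² + b²) = √(0.00747 + 0.00284) = 0.10153.
True dip = arctan(0.10153) = 5.80°, dipping toward WNW (azimuth ≈ 302°).

5.80°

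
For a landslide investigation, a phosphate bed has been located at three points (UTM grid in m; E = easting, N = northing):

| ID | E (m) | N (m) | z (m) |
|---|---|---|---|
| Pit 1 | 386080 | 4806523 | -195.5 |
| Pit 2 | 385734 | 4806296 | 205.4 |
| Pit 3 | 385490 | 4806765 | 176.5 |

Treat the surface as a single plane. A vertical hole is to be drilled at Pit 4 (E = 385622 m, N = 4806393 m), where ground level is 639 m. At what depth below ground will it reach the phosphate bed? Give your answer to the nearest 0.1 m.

388.3 m

Let the plane be z = a·E + b·N + c.
Pit 2−Pit 1: −346a − 227b = 400.9;  Pit 3−Pit 1: −590a + 242b = 372.
Solving gives a = −0.833686174, b = −0.495350589.
Then c = -195.5 − a·386080 − b·4806523 = 2702588.06.
At (385622, 4806393): z_contact = −321487.73 − 2380849.61 + 2702588.06 = 250.72 m.
Depth below ground = 639 − 250.72 = 388.3 m.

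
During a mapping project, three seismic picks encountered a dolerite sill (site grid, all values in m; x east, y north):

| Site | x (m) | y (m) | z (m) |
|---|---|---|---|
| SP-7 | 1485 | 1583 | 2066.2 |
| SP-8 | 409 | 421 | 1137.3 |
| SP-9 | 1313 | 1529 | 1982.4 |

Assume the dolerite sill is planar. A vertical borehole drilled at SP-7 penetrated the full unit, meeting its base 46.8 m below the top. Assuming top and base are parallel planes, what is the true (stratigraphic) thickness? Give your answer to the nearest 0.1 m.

40.2 m

Let the plane be z = a·x + b·y + c.
SP-8−SP-7: −1076a − 1162b = −928.9;  SP-9−SP-7: −172a − 54b = −83.8.
Solving gives a = 0.33306, b = 0.49098.
|∇z| = √(a²+b²) = 0.59329, so dip δ = arctan(0.59329) = 30.68°.
True thickness = vertical thickness × cos δ = 46.8 × cos 30.68° = 40.2 m.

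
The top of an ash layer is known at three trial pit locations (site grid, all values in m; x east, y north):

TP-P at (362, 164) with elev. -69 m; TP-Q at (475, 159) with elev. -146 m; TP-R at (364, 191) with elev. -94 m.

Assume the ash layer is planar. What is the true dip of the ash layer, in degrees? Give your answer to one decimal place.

Let the plane be z = a·x + b·y + c.
TP-Q−TP-P: 113a − 5b = −77;  TP-R−TP-P: 2a + 27b = −25.
Solving gives a = −0.72003, b = −0.87259.
Gradient magnitude |∇z| = √(a² + b²) = √(0.51844 + 0.76141) = 1.13131.
True dip = arctan(1.13131) = 48.5°, dipping toward NE (azimuth ≈ 040°).

48.5°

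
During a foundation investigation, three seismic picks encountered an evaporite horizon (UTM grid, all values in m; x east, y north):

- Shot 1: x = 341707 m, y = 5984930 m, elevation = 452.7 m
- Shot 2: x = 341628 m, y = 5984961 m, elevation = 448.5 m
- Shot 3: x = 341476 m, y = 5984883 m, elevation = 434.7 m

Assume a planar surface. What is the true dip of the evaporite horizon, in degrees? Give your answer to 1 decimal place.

4.6°

Let the plane be z = a·x + b·y + c.
Shot 2−Shot 1: −79a + 31b = −4.2;  Shot 3−Shot 1: −231a − 47b = −18.
Solving gives a = 0.06947, b = 0.04155.
Gradient magnitude |∇z| = √(a² + b²) = √(0.00483 + 0.00173) = 0.08095.
True dip = arctan(0.08095) = 4.6°, dipping toward WSW (azimuth ≈ 239°).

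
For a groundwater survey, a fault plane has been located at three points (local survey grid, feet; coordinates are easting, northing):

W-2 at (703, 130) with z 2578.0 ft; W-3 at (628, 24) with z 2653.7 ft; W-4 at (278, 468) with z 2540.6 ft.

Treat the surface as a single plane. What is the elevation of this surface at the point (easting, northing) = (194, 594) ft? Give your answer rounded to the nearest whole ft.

2504 ft

Let the plane be z = a·easting + b·northing + c.
W-3−W-2: −75a − 106b = 75.7;  W-4−W-2: −425a + 338b = −37.4.
Solving gives a = −0.30713, b = −0.49684.
Then c = 2578 − a·703 − b·130 = 2858.50.
At (194, 594): z = −59.6 − 295.1 + 2858.50 = 2503.8 ft.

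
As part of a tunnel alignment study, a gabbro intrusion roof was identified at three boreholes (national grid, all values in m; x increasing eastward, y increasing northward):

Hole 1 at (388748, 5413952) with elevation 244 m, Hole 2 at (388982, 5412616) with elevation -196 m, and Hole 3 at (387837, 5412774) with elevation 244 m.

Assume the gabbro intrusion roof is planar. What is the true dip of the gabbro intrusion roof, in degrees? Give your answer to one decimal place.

Two edge vectors: Hole 1→Hole 2 = (234, -1336, -440), Hole 1→Hole 3 = (-911, -1178, 0).
Normal n = (Hole 1→Hole 2) × (Hole 1→Hole 3) = (-518320, 400840, -1492748).
So ∂z/∂x = −n_x/n_z = −0.34723 and ∂z/∂y = −n_y/n_z = 0.26852.
Gradient magnitude |∇z| = √(a² + b²) = √(0.12057 + 0.07211) = 0.43894.
True dip = arctan(0.43894) = 23.7°, dipping toward SE (azimuth ≈ 128°).

23.7°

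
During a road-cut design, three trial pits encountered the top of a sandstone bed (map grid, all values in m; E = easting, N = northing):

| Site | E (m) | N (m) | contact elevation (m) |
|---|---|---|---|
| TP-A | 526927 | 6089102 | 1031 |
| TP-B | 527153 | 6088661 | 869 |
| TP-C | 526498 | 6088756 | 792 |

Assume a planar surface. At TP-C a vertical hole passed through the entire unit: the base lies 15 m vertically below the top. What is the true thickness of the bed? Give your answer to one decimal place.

13.4 m

Two edge vectors: TP-A→TP-B = (226, -441, -162), TP-A→TP-C = (-429, -346, -239).
Normal n = (TP-A→TP-B) × (TP-A→TP-C) = (49347, 123512, -267385).
So ∂z/∂E = −n_x/n_z = 0.18455 and ∂z/∂N = −n_y/n_z = 0.46193.
|∇z| = √(a²+b²) = 0.49743, so dip δ = arctan(0.49743) = 26.45°.
True thickness = vertical thickness × cos δ = 15 × cos 26.45° = 13.4 m.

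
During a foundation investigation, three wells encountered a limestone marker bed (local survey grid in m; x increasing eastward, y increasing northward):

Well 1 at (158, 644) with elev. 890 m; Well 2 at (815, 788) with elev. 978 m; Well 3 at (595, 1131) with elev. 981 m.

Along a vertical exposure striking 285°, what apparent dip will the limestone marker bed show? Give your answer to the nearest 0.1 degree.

Two edge vectors: Well 1→Well 2 = (657, 144, 88), Well 1→Well 3 = (437, 487, 91).
Normal n = (Well 1→Well 2) × (Well 1→Well 3) = (-29752, -21331, 257031).
So ∂z/∂x = −n_x/n_z = 0.11575 and ∂z/∂y = −n_y/n_z = 0.08299.
Unit vector along 285° is (sin 285°, cos 285°) = (-0.9659, 0.2588).
Slope in that direction = a·(-0.9659) + b·(0.2588) = −0.09033.
Apparent dip = arctan|0.09033| = 5.2° (true dip is 8.1°, so apparent ≤ true as expected).

5.2°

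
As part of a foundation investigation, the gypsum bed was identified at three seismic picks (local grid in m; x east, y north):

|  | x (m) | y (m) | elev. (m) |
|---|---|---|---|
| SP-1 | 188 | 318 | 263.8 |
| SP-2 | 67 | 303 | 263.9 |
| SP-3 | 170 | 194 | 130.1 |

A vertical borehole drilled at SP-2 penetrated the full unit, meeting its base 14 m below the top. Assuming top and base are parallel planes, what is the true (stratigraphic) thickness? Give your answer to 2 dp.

Let the plane be z = a·x + b·y + c.
SP-2−SP-1: −121a − 15b = 0.1;  SP-3−SP-1: −18a − 124b = −133.7.
Solving gives a = −0.13696, b = 1.09811.
|∇z| = √(a²+b²) = 1.10661, so dip δ = arctan(1.10661) = 47.90°.
True thickness = vertical thickness × cos δ = 14 × cos 47.90° = 9.39 m.

9.39 m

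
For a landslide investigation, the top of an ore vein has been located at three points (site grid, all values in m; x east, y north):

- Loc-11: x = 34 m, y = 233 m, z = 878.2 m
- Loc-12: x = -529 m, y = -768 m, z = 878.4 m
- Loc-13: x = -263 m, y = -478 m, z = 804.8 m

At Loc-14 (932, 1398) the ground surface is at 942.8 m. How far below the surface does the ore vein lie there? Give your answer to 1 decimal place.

Two edge vectors: Loc-11→Loc-12 = (-563, -1001, 0.2), Loc-11→Loc-13 = (-297, -711, -73.4).
Normal n = (Loc-11→Loc-12) × (Loc-11→Loc-13) = (73615.6, -41383.6, 102996).
So ∂z/∂x = −n_x/n_z = −0.714742 and ∂z/∂y = −n_y/n_z = 0.401798.
Intercept c from Loc-11: 878.2 + 24.30 − 93.62 = 808.88.
At (932, 1398): z_contact = −666.14 + 561.71 + 808.88 = 704.46 m.
Depth below ground = 942.8 − 704.46 = 238.3 m.

238.3 m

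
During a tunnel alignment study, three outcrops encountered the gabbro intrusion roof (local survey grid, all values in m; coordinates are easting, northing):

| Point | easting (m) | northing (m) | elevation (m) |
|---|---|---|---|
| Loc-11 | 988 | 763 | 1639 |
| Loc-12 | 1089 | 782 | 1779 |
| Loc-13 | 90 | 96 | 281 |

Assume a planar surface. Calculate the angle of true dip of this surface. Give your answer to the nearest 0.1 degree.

Let the plane be z = a·easting + b·northing + c.
Loc-12−Loc-11: 101a + 19b = 140;  Loc-13−Loc-11: −898a − 667b = −1358.
Solving gives a = 1.34337, b = 0.22737.
Gradient magnitude |∇z| = √(a² + b²) = √(1.80463 + 0.05170) = 1.36247.
True dip = arctan(1.36247) = 53.7°, dipping toward W (azimuth ≈ 260°).

53.7°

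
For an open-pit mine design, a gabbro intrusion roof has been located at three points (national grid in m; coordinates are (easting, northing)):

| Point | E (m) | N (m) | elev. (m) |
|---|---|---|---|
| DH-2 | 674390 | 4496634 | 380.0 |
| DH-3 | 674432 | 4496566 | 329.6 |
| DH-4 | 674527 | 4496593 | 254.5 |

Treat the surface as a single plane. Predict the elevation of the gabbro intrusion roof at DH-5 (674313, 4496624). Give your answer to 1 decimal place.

443.4 m

Let the plane be z = a·E + b·N + c.
DH-3−DH-2: 42a − 68b = −50.4;  DH-4−DH-2: 137a − 41b = −125.5.
Solving gives a = −0.851672373, b = 0.215143534.
Then c = 380 − a·674390 − b·4496634 = −392682.40.
At (674313, 4496624): z = −574293.8 + 967419.6 − 392682.40 = 443.4 m.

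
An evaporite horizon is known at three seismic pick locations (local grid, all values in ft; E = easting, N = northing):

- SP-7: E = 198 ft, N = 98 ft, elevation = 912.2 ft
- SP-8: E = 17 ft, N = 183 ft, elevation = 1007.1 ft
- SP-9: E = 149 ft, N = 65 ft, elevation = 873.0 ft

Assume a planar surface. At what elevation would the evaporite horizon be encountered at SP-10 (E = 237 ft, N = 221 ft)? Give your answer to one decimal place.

Two edge vectors: SP-7→SP-8 = (-181, 85, 94.9), SP-7→SP-9 = (-49, -33, -39.2).
Normal n = (SP-7→SP-8) × (SP-7→SP-9) = (-200.3, -11745.3, 10138).
So ∂z/∂E = −n_x/n_z = 0.01976 and ∂z/∂N = −n_y/n_z = 1.15854.
Intercept c from SP-7: 912.2 − 3.91 − 113.54 = 794.75.
At (237, 221): z = 4.7 + 256.0 + 794.75 = 1055.5 ft.

1055.5 ft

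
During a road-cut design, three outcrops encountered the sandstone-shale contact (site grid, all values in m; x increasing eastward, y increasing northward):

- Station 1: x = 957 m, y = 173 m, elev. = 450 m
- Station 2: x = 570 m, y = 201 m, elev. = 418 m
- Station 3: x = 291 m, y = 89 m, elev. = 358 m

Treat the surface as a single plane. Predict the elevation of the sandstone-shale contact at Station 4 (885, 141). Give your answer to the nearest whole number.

434 m

Let the plane be z = a·x + b·y + c.
Station 2−Station 1: −387a + 28b = −32;  Station 3−Station 1: −666a − 84b = −92.
Solving gives a = 0.10290, b = 0.27938.
Then c = 450 − a·957 − b·173 = 303.19.
At (885, 141): z = 91.1 + 39.4 + 303.19 = 433.7 m.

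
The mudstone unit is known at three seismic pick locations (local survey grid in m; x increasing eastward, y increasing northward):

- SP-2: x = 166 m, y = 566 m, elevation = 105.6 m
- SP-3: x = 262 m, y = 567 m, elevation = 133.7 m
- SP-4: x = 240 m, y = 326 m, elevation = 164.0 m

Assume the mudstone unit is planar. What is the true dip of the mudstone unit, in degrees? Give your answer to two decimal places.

Two edge vectors: SP-2→SP-3 = (96, 1, 28.1), SP-2→SP-4 = (74, -240, 58.4).
Normal n = (SP-2→SP-3) × (SP-2→SP-4) = (6802.4, -3527, -23114).
So ∂z/∂x = −n_x/n_z = 0.29430 and ∂z/∂y = −n_y/n_z = −0.15259.
Gradient magnitude |∇z| = √(a² + b²) = √(0.08661 + 0.02328) = 0.33150.
True dip = arctan(0.33150) = 18.34°, dipping toward WNW (azimuth ≈ 297°).

18.34°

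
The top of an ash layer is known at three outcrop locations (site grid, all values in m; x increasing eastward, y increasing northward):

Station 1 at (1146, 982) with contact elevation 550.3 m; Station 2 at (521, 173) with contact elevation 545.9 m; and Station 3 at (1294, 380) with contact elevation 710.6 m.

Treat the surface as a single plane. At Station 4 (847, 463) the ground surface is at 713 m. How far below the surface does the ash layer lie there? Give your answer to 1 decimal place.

138.3 m

Two edge vectors: Station 1→Station 2 = (-625, -809, -4.4), Station 1→Station 3 = (148, -602, 160.3).
Normal n = (Station 1→Station 2) × (Station 1→Station 3) = (-132331.5, 99536.3, 495982).
So ∂z/∂x = −n_x/n_z = 0.266807 and ∂z/∂y = −n_y/n_z = −0.200685.
Intercept c from Station 1: 550.3 − 305.76 + 197.07 = 441.61.
At (847, 463): z_contact = 225.99 − 92.92 + 441.61 = 574.68 m.
Depth below ground = 713 − 574.68 = 138.3 m.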